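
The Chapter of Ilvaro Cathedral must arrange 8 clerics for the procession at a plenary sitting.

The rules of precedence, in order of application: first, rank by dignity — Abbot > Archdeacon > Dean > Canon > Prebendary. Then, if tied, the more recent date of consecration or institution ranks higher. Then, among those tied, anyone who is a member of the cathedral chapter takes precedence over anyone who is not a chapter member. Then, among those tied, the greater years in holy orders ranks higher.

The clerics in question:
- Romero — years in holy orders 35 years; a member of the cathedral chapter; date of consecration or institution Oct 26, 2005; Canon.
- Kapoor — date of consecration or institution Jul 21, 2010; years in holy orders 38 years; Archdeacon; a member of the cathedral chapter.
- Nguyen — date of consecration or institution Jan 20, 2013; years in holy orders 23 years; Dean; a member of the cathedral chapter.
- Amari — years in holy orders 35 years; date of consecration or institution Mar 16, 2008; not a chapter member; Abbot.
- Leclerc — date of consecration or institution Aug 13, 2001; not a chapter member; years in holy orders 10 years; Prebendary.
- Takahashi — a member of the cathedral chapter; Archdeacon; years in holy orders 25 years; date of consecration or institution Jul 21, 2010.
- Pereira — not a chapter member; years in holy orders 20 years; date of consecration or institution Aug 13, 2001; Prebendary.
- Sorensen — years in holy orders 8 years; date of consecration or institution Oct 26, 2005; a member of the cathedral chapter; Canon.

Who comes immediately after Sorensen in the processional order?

Pereira

By dignity: Amari (Abbot); then Kapoor and Takahashi (Archdeacon); then Nguyen (Dean); then Romero and Sorensen (Canon); then Pereira and Leclerc (Prebendary).
Kapoor and Takahashi both have date of consecration or institution Jul 21, 2010, so the next rule applies.
Kapoor and Takahashi are each a member of the cathedral chapter, so the next rule applies.
Among Kapoor and Takahashi, by years in holy orders (higher first): Kapoor (38 years) before Takahashi (25 years).
Romero and Sorensen both have date of consecration or institution Oct 26, 2005, so the next rule applies.
Romero and Sorensen are each a member of the cathedral chapter, so the next rule applies.
Among Romero and Sorensen, by years in holy orders (higher first): Romero (35 years) before Sorensen (8 years).
Pereira and Leclerc both have date of consecration or institution Aug 13, 2001, so the next rule applies.
Pereira and Leclerc are each not a chapter member, so the next rule applies.
Among Pereira and Leclerc, by years in holy orders (higher first): Pereira (20 years) before Leclerc (10 years).
Order: Amari, Kapoor, Takahashi, Nguyen, Romero, Sorensen, Pereira, Leclerc.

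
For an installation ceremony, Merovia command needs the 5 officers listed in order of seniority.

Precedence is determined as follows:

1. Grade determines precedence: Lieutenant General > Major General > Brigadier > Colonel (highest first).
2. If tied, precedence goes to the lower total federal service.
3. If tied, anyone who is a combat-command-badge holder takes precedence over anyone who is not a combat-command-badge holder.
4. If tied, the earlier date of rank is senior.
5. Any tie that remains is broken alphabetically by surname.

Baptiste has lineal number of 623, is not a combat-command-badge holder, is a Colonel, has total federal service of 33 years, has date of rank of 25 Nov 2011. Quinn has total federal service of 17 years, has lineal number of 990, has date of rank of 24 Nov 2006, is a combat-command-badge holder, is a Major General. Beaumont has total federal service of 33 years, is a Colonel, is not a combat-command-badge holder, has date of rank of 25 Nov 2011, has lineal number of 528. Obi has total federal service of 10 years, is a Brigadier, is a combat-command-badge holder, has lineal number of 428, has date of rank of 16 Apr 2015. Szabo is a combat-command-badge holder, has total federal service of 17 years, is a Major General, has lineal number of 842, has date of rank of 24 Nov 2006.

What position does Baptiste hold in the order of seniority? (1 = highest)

4

By grade: Quinn and Szabo (Major General); then Obi (Brigadier); then Baptiste and Beaumont (Colonel).
Quinn and Szabo both have total federal service 17 years, so the next rule applies.
Quinn and Szabo are each a combat-command-badge holder, so the next rule applies.
Quinn and Szabo both have date of rank 24 Nov 2006, so the next rule applies.
Among Quinn and Szabo, alphabetically by surname: Quinn before Szabo.
Baptiste and Beaumont both have total federal service 33 years, so the next rule applies.
Baptiste and Beaumont are each not a combat-command-badge holder, so the next rule applies.
Baptiste and Beaumont both have date of rank 25 Nov 2011, so the next rule applies.
Among Baptiste and Beaumont, alphabetically by surname: Baptiste before Beaumont.
Order: Quinn, Szabo, Obi, Baptiste, Beaumont. So position 4.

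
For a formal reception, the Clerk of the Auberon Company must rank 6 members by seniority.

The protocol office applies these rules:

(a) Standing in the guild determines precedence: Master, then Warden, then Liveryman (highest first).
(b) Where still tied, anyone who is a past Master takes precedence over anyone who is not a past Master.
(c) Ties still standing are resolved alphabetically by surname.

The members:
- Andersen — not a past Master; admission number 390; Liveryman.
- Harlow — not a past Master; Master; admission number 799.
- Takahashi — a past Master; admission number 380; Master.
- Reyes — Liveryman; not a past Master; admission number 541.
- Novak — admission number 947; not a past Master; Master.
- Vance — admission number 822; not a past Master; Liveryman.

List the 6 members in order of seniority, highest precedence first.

Takahashi, Harlow, Novak, Andersen, Reyes, Vance

By standing in the guild: Takahashi, Harlow and Novak (Master); then Andersen, Reyes and Vance (Liveryman).
Among Takahashi, Harlow and Novak, a past Master before not a past Master: Takahashi (a past Master) before Harlow and Novak (not a past Master).
Among Harlow and Novak, alphabetically by surname: Harlow before Novak.
Andersen, Reyes and Vance are each not a past Master, so the next rule applies.
Among Andersen, Reyes and Vance, alphabetically by surname: Andersen before Reyes before Vance.
Full order: Takahashi, Harlow, Novak, Andersen, Reyes, Vance.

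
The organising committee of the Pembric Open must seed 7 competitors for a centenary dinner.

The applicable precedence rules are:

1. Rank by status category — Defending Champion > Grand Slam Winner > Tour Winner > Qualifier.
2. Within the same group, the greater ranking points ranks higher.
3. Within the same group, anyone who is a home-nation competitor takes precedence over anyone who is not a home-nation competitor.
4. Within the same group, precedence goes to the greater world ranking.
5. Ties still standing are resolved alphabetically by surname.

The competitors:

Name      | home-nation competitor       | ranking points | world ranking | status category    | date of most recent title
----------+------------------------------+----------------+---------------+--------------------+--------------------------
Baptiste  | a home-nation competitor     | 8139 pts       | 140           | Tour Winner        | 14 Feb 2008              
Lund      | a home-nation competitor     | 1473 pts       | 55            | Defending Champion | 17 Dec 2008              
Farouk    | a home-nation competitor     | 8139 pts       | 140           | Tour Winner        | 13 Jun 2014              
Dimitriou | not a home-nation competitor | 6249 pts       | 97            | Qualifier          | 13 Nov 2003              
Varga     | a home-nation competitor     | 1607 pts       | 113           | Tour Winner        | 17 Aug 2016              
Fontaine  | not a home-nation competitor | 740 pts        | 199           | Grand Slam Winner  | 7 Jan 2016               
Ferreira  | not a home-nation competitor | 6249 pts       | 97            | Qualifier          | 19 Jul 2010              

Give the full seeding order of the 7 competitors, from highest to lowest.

By status category: Lund (Defending Champion); then Fontaine (Grand Slam Winner); then Baptiste, Farouk and Varga (Tour Winner); then Dimitriou and Ferreira (Qualifier).
Among Baptiste, Farouk and Varga, by ranking points (higher first): Baptiste and Farouk (8139 pts) before Varga (1607 pts).
Baptiste and Farouk are each a home-nation competitor, so the next rule applies.
Baptiste and Farouk both have world ranking 140, so the next rule applies.
Among Baptiste and Farouk, alphabetically by surname: Baptiste before Farouk.
Dimitriou and Ferreira both have ranking points 6249 pts, so the next rule applies.
Dimitriou and Ferreira are each not a home-nation competitor, so the next rule applies.
Dimitriou and Ferreira both have world ranking 97, so the next rule applies.
Among Dimitriou and Ferreira, alphabetically by surname: Dimitriou before Ferreira.
Full order: Lund, Fontaine, Baptiste, Farouk, Varga, Dimitriou, Ferreira.

Lund, Fontaine, Baptiste, Farouk, Varga, Dimitriou, Ferreira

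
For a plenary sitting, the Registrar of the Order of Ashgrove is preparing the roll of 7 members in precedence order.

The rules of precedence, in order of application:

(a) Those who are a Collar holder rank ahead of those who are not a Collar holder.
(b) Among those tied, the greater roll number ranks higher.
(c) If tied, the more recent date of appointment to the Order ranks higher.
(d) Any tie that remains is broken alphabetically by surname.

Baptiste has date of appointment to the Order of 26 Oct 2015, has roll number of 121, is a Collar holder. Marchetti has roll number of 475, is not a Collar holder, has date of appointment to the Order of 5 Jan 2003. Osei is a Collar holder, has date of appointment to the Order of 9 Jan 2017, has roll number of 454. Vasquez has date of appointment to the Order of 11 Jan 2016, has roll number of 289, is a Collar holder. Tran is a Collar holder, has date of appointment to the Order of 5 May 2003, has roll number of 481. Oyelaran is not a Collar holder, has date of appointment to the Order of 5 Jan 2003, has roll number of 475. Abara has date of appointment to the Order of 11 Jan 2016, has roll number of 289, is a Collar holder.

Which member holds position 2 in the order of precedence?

By the first rule: Tran, Osei, Abara, Vasquez and Baptiste (each a Collar holder); then Marchetti and Oyelaran (both not a Collar holder).
Among Tran, Osei, Abara, Vasquez and Baptiste, by roll number (higher first): Tran (481) before Osei (454) before Abara and Vasquez (289) before Baptiste (121).
Abara and Vasquez both have date of appointment to the Order 11 Jan 2016, so the next rule applies.
Among Abara and Vasquez, alphabetically by surname: Abara before Vasquez.
Marchetti and Oyelaran both have roll number 475, so the next rule applies.
Marchetti and Oyelaran both have date of appointment to the Order 5 Jan 2003, so the next rule applies.
Among Marchetti and Oyelaran, alphabetically by surname: Marchetti before Oyelaran.
Order: Tran, Osei, Abara, Vasquez, Baptiste, Marchetti, Oyelaran.

Osei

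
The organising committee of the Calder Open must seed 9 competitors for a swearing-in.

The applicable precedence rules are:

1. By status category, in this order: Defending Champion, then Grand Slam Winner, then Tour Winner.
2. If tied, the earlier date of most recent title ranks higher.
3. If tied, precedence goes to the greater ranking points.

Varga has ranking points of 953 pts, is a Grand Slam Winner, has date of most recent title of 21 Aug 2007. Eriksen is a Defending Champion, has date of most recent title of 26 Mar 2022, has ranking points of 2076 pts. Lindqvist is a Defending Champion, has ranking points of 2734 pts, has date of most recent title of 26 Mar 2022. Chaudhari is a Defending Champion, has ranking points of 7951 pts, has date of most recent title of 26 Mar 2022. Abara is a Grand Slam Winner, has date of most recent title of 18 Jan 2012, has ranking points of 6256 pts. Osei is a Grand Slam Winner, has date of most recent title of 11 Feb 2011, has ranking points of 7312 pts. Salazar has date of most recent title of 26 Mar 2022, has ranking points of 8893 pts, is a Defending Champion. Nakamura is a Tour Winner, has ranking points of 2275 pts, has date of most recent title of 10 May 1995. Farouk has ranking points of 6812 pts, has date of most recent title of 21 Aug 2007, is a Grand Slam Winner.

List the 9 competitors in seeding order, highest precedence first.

Salazar, Chaudhari, Lindqvist, Eriksen, Farouk, Varga, Osei, Abara, Nakamura

By status category: Salazar, Chaudhari, Lindqvist and Eriksen (Defending Champion); then Farouk, Varga, Osei and Abara (Grand Slam Winner); then Nakamura (Tour Winner).
Salazar, Chaudhari, Lindqvist and Eriksen all have date of most recent title 26 Mar 2022, so the next rule applies.
Among Salazar, Chaudhari, Lindqvist and Eriksen, by ranking points (higher first): Salazar (8893 pts) before Chaudhari (7951 pts) before Lindqvist (2734 pts) before Eriksen (2076 pts).
Among Farouk, Varga, Osei and Abara, by date of most recent title (earlier first): Farouk and Varga (21 Aug 2007) before Osei (11 Feb 2011) before Abara (18 Jan 2012).
Among Farouk and Varga, by ranking points (higher first): Farouk (6812 pts) before Varga (953 pts).
Full order: Salazar, Chaudhari, Lindqvist, Eriksen, Farouk, Varga, Osei, Abara, Nakamura.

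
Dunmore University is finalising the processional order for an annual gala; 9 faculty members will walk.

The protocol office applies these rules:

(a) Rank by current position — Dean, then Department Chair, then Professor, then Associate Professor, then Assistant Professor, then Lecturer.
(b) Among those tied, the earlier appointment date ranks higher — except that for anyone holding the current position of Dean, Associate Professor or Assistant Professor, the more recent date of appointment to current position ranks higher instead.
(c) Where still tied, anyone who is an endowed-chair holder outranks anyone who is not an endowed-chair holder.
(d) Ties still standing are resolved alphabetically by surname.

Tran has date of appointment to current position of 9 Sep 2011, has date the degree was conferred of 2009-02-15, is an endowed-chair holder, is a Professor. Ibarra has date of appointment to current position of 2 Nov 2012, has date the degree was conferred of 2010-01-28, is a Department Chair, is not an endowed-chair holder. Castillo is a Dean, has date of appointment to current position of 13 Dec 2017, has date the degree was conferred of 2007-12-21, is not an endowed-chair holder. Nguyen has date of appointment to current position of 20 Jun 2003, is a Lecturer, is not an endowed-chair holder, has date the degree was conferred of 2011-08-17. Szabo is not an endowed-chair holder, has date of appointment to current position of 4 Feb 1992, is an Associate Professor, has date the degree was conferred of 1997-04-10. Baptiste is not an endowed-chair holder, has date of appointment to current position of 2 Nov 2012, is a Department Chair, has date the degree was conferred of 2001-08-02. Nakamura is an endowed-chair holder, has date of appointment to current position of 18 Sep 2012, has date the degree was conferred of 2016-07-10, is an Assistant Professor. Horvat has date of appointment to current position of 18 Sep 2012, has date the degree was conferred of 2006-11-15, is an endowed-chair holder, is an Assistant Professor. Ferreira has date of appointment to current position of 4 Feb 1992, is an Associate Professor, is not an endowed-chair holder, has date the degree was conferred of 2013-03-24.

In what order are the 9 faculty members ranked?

By current position: Castillo (Dean); then Baptiste and Ibarra (Department Chair); then Tran (Professor); then Ferreira and Szabo (Associate Professor); then Horvat and Nakamura (Assistant Professor); then Nguyen (Lecturer).
Baptiste and Ibarra both have date of appointment to current position 2 Nov 2012, so the next rule applies.
Baptiste and Ibarra are each not an endowed-chair holder, so the next rule applies.
Among Baptiste and Ibarra, alphabetically by surname: Baptiste before Ibarra.
Ferreira and Szabo both have date of appointment to current position 4 Feb 1992, so the next rule applies.
Ferreira and Szabo are each not an endowed-chair holder, so the next rule applies.
Among Ferreira and Szabo, alphabetically by surname: Ferreira before Szabo.
Horvat and Nakamura both have date of appointment to current position 18 Sep 2012, so the next rule applies.
Horvat and Nakamura are each an endowed-chair holder, so the next rule applies.
Among Horvat and Nakamura, alphabetically by surname: Horvat before Nakamura.
Full order: Castillo, Baptiste, Ibarra, Tran, Ferreira, Szabo, Horvat, Nakamura, Nguyen.

Castillo, Baptiste, Ibarra, Tran, Ferreira, Szabo, Horvat, Nakamura, Nguyen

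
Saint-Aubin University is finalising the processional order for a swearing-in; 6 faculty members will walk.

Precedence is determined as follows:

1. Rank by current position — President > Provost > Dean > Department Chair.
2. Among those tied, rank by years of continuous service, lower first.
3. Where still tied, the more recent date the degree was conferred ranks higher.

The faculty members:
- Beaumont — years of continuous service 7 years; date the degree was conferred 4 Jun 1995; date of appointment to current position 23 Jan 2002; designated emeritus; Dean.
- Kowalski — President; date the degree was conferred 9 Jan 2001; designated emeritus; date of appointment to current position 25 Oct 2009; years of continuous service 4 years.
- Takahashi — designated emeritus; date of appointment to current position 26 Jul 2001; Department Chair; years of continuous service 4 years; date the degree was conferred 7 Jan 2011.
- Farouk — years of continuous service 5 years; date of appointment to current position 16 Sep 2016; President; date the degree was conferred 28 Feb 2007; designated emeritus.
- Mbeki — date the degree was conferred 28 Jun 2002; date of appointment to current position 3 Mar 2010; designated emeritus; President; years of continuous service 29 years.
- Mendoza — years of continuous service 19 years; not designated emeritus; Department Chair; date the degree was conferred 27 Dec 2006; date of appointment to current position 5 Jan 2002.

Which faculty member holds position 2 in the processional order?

Farouk

By current position: Kowalski, Farouk and Mbeki (President); then Beaumont (Dean); then Takahashi and Mendoza (Department Chair).
Among Kowalski, Farouk and Mbeki, by years of continuous service (lower first): Kowalski (4 years) before Farouk (5 years) before Mbeki (29 years).
Among Takahashi and Mendoza, by years of continuous service (lower first): Takahashi (4 years) before Mendoza (19 years).
Order: Kowalski, Farouk, Mbeki, Beaumont, Takahashi, Mendoza.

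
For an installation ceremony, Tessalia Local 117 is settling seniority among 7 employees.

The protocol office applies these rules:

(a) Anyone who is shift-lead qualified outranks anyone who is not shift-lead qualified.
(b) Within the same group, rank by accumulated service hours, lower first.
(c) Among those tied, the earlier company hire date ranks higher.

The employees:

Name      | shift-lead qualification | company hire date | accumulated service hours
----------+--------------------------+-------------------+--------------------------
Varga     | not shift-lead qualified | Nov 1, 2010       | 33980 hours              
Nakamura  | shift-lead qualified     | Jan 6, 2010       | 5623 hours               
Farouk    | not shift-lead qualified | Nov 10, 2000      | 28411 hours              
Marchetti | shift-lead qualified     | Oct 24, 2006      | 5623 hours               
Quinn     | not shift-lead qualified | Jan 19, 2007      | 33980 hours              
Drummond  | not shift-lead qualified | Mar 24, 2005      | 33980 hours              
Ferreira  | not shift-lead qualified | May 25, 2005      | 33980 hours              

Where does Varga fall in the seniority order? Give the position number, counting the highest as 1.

7

By the first rule: Marchetti and Nakamura (both shift-lead qualified); then Farouk, Drummond, Ferreira, Quinn and Varga (each not shift-lead qualified).
Marchetti and Nakamura both have accumulated service hours 5623 hours, so the next rule applies.
Among Marchetti and Nakamura, by company hire date (earlier first): Marchetti (Oct 24, 2006) before Nakamura (Jan 6, 2010).
Among Farouk, Drummond, Ferreira, Quinn and Varga, by accumulated service hours (lower first): Farouk (28411 hours) before Drummond, Ferreira, Quinn and Varga (33980 hours).
Among Drummond, Ferreira, Quinn and Varga, by company hire date (earlier first): Drummond (Mar 24, 2005) before Ferreira (May 25, 2005) before Quinn (Jan 19, 2007) before Varga (Nov 1, 2010).
Order: Marchetti, Nakamura, Farouk, Drummond, Ferreira, Quinn, Varga. So position 7.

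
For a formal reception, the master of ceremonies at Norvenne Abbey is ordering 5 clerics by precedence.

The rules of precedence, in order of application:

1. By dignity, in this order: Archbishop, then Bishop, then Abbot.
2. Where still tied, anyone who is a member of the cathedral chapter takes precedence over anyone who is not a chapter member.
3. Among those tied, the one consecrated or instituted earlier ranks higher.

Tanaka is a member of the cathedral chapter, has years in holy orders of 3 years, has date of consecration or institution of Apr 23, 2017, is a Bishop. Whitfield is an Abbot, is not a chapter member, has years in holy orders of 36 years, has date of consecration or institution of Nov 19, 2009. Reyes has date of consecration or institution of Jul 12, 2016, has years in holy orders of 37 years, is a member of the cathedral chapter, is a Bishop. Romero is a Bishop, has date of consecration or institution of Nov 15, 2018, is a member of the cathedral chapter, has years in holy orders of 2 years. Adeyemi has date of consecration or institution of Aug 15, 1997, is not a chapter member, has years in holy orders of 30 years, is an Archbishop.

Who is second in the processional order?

By dignity: Adeyemi (Archbishop); then Reyes, Tanaka and Romero (Bishop); then Whitfield (Abbot).
Reyes, Tanaka and Romero are each a member of the cathedral chapter, so the next rule applies.
Among Reyes, Tanaka and Romero, by date of consecration or institution (earlier first): Reyes (Jul 12, 2016) before Tanaka (Apr 23, 2017) before Romero (Nov 15, 2018).
Order: Adeyemi, Reyes, Tanaka, Romero, Whitfield.

Reyes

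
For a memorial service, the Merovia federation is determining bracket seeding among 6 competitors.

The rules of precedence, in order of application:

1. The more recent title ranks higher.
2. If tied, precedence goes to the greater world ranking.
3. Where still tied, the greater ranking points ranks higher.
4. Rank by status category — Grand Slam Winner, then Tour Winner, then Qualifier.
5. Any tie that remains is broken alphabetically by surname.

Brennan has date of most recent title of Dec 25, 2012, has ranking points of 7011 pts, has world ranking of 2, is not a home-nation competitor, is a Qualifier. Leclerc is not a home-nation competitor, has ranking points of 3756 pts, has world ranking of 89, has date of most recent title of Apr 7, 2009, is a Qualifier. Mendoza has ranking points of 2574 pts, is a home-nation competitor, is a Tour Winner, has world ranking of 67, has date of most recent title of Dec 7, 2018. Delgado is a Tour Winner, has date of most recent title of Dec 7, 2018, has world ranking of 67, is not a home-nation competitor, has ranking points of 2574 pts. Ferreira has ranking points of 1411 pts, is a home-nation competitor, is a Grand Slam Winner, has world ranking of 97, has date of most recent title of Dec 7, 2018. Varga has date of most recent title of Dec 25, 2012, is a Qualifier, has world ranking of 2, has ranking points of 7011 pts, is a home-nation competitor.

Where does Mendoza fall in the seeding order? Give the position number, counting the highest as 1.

By date of most recent title (later first): Ferreira, Delgado and Mendoza (each Dec 7, 2018); then Brennan and Varga (both Dec 25, 2012); then Leclerc (Apr 7, 2009).
Among Ferreira, Delgado and Mendoza, by world ranking (higher first): Ferreira (97) before Delgado and Mendoza (67).
Delgado and Mendoza both have ranking points 2574 pts, so the next rule applies.
Delgado and Mendoza are each Tour Winner, so the next rule applies.
Among Delgado and Mendoza, alphabetically by surname: Delgado before Mendoza.
Brennan and Varga both have world ranking 2, so the next rule applies.
Brennan and Varga both have ranking points 7011 pts, so the next rule applies.
Brennan and Varga are each Qualifier, so the next rule applies.
Among Brennan and Varga, alphabetically by surname: Brennan before Varga.
Order: Ferreira, Delgado, Mendoza, Brennan, Varga, Leclerc. So position 3.

3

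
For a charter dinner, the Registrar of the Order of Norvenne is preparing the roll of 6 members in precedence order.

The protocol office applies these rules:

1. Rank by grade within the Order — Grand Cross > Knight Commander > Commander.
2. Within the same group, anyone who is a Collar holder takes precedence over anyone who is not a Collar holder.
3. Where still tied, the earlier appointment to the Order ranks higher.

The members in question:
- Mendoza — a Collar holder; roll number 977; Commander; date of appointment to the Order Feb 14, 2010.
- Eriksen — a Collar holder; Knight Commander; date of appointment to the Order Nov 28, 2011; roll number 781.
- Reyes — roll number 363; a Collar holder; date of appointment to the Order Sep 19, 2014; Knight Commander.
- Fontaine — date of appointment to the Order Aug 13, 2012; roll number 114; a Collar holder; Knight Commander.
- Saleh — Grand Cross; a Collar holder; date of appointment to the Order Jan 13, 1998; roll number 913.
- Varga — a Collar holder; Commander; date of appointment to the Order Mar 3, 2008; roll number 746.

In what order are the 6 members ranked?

Saleh, Eriksen, Fontaine, Reyes, Varga, Mendoza

By grade within the Order: Saleh (Grand Cross); then Eriksen, Fontaine and Reyes (Knight Commander); then Varga and Mendoza (Commander).
Eriksen, Fontaine and Reyes are each a Collar holder, so the next rule applies.
Among Eriksen, Fontaine and Reyes, by date of appointment to the Order (earlier first): Eriksen (Nov 28, 2011) before Fontaine (Aug 13, 2012) before Reyes (Sep 19, 2014).
Varga and Mendoza are each a Collar holder, so the next rule applies.
Among Varga and Mendoza, by date of appointment to the Order (earlier first): Varga (Mar 3, 2008) before Mendoza (Feb 14, 2010).
Full order: Saleh, Eriksen, Fontaine, Reyes, Varga, Mendoza.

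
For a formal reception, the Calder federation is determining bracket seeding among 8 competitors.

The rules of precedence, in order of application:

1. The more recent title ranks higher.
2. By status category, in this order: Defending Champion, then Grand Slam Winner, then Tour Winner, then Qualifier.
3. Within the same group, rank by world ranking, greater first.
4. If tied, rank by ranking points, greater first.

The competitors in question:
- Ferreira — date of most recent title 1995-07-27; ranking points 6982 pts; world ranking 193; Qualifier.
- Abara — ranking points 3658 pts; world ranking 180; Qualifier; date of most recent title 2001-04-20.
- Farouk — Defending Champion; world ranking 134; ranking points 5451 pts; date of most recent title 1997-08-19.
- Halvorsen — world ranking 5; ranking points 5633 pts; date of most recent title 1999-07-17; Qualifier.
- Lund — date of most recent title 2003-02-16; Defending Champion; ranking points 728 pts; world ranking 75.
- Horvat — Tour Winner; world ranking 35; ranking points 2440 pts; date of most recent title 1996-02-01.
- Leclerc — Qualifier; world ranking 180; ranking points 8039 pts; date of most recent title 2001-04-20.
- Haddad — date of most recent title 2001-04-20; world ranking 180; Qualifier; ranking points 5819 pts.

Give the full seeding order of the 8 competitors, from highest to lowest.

By date of most recent title (later first): Lund (2003-02-16); then Leclerc, Haddad and Abara (each 2001-04-20); then Halvorsen (1999-07-17); then Farouk (1997-08-19); then Horvat (1996-02-01); then Ferreira (1995-07-27).
Leclerc, Haddad and Abara are each Qualifier, so the next rule applies.
Leclerc, Haddad and Abara all have world ranking 180, so the next rule applies.
Among Leclerc, Haddad and Abara, by ranking points (higher first): Leclerc (8039 pts) before Haddad (5819 pts) before Abara (3658 pts).
Full order: Lund, Leclerc, Haddad, Abara, Halvorsen, Farouk, Horvat, Ferreira.

Lund, Leclerc, Haddad, Abara, Halvorsen, Farouk, Horvat, Ferreira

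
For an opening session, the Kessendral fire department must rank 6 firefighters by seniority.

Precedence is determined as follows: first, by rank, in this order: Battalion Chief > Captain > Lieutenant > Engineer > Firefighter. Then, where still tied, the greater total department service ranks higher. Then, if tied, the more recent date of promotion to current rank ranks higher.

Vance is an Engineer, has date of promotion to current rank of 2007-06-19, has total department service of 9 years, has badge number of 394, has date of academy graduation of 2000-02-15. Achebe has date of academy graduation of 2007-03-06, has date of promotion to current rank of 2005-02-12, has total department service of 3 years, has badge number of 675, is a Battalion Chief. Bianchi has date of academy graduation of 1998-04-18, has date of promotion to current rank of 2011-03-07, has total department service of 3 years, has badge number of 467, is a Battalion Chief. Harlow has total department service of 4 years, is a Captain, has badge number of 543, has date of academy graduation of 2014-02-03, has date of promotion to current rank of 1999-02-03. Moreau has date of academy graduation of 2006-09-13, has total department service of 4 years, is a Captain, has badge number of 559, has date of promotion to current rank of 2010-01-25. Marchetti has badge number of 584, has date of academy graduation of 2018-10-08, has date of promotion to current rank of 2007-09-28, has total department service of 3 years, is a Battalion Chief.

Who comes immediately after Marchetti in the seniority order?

By rank: Bianchi, Marchetti and Achebe (Battalion Chief); then Moreau and Harlow (Captain); then Vance (Engineer).
Bianchi, Marchetti and Achebe all have total department service 3 years, so the next rule applies.
Among Bianchi, Marchetti and Achebe, by date of promotion to current rank (later first): Bianchi (2011-03-07) before Marchetti (2007-09-28) before Achebe (2005-02-12).
Moreau and Harlow both have total department service 4 years, so the next rule applies.
Among Moreau and Harlow, by date of promotion to current rank (later first): Moreau (2010-01-25) before Harlow (1999-02-03).
Order: Bianchi, Marchetti, Achebe, Moreau, Harlow, Vance.

Achebe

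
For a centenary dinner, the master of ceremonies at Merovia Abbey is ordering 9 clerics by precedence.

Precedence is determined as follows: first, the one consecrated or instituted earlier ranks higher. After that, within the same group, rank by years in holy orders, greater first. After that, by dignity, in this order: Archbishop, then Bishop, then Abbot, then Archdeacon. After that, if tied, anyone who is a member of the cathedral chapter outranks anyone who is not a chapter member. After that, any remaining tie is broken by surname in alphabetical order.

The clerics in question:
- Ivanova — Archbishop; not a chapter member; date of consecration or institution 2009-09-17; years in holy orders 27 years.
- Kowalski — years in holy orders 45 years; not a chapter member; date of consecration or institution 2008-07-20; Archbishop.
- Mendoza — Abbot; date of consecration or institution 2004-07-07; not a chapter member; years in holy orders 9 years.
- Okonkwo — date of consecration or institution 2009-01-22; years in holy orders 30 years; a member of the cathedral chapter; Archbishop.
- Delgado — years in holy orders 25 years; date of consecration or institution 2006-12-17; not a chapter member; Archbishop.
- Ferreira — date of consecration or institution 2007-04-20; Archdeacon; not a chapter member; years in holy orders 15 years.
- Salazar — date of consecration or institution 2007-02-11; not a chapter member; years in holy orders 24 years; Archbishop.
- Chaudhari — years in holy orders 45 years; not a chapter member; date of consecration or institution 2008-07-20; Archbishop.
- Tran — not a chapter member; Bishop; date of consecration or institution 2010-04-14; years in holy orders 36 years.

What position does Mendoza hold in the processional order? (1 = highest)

By date of consecration or institution (earlier first): Mendoza (2004-07-07); then Delgado (2006-12-17); then Salazar (2007-02-11); then Ferreira (2007-04-20); then Chaudhari and Kowalski (both 2008-07-20); then Okonkwo (2009-01-22); then Ivanova (2009-09-17); then Tran (2010-04-14).
Chaudhari and Kowalski both have years in holy orders 45 years, so the next rule applies.
Chaudhari and Kowalski are each Archbishop, so the next rule applies.
Chaudhari and Kowalski are each not a chapter member, so the next rule applies.
Among Chaudhari and Kowalski, alphabetically by surname: Chaudhari before Kowalski.
Order: Mendoza, Delgado, Salazar, Ferreira, Chaudhari, Kowalski, Okonkwo, Ivanova, Tran. So position 1.

1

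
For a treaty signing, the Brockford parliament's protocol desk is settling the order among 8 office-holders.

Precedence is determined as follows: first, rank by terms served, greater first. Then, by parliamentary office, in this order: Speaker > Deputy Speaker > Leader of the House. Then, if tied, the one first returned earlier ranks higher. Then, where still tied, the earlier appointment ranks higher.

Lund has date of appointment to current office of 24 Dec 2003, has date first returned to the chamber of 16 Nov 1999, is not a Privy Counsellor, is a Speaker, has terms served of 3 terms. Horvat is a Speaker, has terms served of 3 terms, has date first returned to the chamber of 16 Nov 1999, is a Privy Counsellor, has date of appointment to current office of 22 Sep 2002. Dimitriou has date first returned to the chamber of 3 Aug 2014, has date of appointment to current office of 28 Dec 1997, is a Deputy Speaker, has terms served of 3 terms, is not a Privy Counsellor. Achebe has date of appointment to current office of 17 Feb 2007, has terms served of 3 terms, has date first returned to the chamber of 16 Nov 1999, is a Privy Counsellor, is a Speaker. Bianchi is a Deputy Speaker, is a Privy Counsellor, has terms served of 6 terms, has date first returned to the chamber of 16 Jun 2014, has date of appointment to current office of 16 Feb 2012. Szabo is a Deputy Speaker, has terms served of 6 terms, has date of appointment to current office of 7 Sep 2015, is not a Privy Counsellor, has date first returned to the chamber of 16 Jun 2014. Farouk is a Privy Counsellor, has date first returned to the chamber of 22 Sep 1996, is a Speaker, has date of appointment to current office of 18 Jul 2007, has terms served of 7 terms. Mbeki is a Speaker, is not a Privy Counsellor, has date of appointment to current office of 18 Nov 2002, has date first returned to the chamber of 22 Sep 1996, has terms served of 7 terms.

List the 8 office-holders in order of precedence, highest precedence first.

By terms served (higher first): Mbeki and Farouk (both 7 terms); then Bianchi and Szabo (both 6 terms); then Horvat, Lund, Achebe and Dimitriou (each 3 terms).
Mbeki and Farouk are each Speaker, so the next rule applies.
Mbeki and Farouk both have date first returned to the chamber 22 Sep 1996, so the next rule applies.
Among Mbeki and Farouk, by date of appointment to current office (earlier first): Mbeki (18 Nov 2002) before Farouk (18 Jul 2007).
Bianchi and Szabo are each Deputy Speaker, so the next rule applies.
Bianchi and Szabo both have date first returned to the chamber 16 Jun 2014, so the next rule applies.
Among Bianchi and Szabo, by date of appointment to current office (earlier first): Bianchi (16 Feb 2012) before Szabo (7 Sep 2015).
Among Horvat, Lund, Achebe and Dimitriou, by parliamentary office: Horvat, Lund and Achebe (Speaker) before Dimitriou (Deputy Speaker).
Horvat, Lund and Achebe all have date first returned to the chamber 16 Nov 1999, so the next rule applies.
Among Horvat, Lund and Achebe, by date of appointment to current office (earlier first): Horvat (22 Sep 2002) before Lund (24 Dec 2003) before Achebe (17 Feb 2007).
Full order: Mbeki, Farouk, Bianchi, Szabo, Horvat, Lund, Achebe, Dimitriou.

Mbeki, Farouk, Bianchi, Szabo, Horvat, Lund, Achebe, Dimitriou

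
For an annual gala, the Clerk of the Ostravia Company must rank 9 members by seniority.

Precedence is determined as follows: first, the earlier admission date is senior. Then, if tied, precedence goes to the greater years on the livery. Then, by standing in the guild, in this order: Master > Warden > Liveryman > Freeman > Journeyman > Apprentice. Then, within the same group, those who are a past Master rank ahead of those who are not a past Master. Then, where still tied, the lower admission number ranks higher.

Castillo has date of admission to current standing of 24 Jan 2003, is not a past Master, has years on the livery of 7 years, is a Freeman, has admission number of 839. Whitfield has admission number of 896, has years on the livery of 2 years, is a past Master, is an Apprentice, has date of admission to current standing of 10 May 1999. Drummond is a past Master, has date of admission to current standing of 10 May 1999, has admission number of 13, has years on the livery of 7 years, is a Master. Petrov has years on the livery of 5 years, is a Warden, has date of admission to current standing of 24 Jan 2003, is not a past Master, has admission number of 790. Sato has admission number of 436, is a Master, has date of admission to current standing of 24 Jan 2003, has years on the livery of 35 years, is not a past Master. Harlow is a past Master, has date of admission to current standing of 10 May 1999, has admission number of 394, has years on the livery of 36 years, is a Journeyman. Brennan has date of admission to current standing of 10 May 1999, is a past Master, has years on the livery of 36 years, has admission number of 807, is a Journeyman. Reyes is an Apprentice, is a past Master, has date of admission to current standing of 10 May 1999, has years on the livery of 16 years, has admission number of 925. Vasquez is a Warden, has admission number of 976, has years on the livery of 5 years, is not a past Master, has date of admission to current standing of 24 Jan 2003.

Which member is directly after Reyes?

Drummond

By date of admission to current standing (earlier first): Harlow, Brennan, Reyes, Drummond and Whitfield (each 10 May 1999); then Sato, Castillo, Petrov and Vasquez (each 24 Jan 2003).
Among Harlow, Brennan, Reyes, Drummond and Whitfield, by years on the livery (higher first): Harlow and Brennan (36 years) before Reyes (16 years) before Drummond (7 years) before Whitfield (2 years).
Harlow and Brennan are each Journeyman, so the next rule applies.
Harlow and Brennan are each a past Master, so the next rule applies.
Among Harlow and Brennan, by admission number (lower first): Harlow (394) before Brennan (807).
Among Sato, Castillo, Petrov and Vasquez, by years on the livery (higher first): Sato (35 years) before Castillo (7 years) before Petrov and Vasquez (5 years).
Petrov and Vasquez are each Warden, so the next rule applies.
Petrov and Vasquez are each not a past Master, so the next rule applies.
Among Petrov and Vasquez, by admission number (lower first): Petrov (790) before Vasquez (976).
Order: Harlow, Brennan, Reyes, Drummond, Whitfield, Sato, Castillo, Petrov, Vasquez.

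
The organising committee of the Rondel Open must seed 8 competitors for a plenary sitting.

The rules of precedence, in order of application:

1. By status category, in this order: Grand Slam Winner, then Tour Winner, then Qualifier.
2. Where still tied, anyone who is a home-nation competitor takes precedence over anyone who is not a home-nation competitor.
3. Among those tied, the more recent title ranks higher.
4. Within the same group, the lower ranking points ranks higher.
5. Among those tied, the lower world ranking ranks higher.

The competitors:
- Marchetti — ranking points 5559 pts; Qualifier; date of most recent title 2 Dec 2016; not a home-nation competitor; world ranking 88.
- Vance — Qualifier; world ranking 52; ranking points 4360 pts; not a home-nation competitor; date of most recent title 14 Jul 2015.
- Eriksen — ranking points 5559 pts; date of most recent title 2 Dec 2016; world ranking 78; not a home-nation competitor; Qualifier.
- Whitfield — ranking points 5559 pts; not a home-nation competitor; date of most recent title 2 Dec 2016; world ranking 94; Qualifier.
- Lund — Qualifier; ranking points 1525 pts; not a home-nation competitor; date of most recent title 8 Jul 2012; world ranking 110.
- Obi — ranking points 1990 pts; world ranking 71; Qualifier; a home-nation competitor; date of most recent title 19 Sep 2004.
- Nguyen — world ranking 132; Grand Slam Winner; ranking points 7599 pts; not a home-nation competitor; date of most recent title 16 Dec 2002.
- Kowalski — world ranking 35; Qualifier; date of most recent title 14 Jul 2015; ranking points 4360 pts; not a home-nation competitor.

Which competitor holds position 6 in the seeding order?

By status category: Nguyen (Grand Slam Winner); then Obi, Eriksen, Marchetti, Whitfield, Kowalski, Vance and Lund (Qualifier).
Among Obi, Eriksen, Marchetti, Whitfield, Kowalski, Vance and Lund, a home-nation competitor before not a home-nation competitor: Obi (a home-nation competitor) before Eriksen, Marchetti, Whitfield, Kowalski, Vance and Lund (not a home-nation competitor).
Among Eriksen, Marchetti, Whitfield, Kowalski, Vance and Lund, by date of most recent title (later first): Eriksen, Marchetti and Whitfield (2 Dec 2016) before Kowalski and Vance (14 Jul 2015) before Lund (8 Jul 2012).
Eriksen, Marchetti and Whitfield all have ranking points 5559 pts, so the next rule applies.
Among Eriksen, Marchetti and Whitfield, by world ranking (lower first): Eriksen (78) before Marchetti (88) before Whitfield (94).
Kowalski and Vance both have ranking points 4360 pts, so the next rule applies.
Among Kowalski and Vance, by world ranking (lower first): Kowalski (35) before Vance (52).
Order: Nguyen, Obi, Eriksen, Marchetti, Whitfield, Kowalski, Vance, Lund.

Kowalski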